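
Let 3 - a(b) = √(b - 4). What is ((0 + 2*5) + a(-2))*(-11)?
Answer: -143 + 11*I*√6 ≈ -143.0 + 26.944*I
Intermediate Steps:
a(b) = 3 - √(-4 + b) (a(b) = 3 - √(b - 4) = 3 - √(-4 + b))
((0 + 2*5) + a(-2))*(-11) = ((0 + 2*5) + (3 - √(-4 - 2)))*(-11) = ((0 + 10) + (3 - √(-6)))*(-11) = (10 + (3 - I*√6))*(-11) = (13 - I*√6)*(-11) = -143 + 11*I*√6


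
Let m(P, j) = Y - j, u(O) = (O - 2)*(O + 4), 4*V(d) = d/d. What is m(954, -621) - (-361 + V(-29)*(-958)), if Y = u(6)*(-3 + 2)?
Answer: 2363/2 ≈ 1181.5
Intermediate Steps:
V(d) = ¼ (V(d) = (d/d)/4 = (¼)*1 = ¼)
u(O) = (-2 + O)*(4 + O)
Y = -40 (Y = (-8 + 6² + 2*6)*(-3 + 2) = (-8 + 36 + 12)*(-1) = 40*(-1) = -40)
m(P, j) = -40 - j
m(954, -621) - (-361 + V(-29)*(-958)) = (-40 - 1*(-621)) - (-361 + (¼)*(-958)) = (-40 + 621) - (-361 - 479/2) = 581 - 1*(-1201/2) = 581 + 1201/2 = 2363/2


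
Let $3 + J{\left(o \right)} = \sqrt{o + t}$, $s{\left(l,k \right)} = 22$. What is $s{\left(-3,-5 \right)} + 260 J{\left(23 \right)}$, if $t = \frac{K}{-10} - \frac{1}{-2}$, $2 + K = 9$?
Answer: $-758 + 52 \sqrt{570} \approx 483.48$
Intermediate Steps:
$K = 7$ ($K = -2 + 9 = 7$)
$t = - \frac{1}{5}$ ($t = \frac{7}{-10} - \frac{1}{-2} = 7 \left(- \frac{1}{10}\right) - - \frac{1}{2} = - \frac{7}{10} + \frac{1}{2} = - \frac{1}{5} \approx -0.2$)
$J{\left(o \right)} = -3 + \sqrt{- \frac{1}{5} + o}$ ($J{\left(o \right)} = -3 + \sqrt{o - \frac{1}{5}} = -3 + \sqrt{- \frac{1}{5} + o}$)
$s{\left(-3,-5 \right)} + 260 J{\left(23 \right)} = 22 + 260 \left(-3 + \frac{\sqrt{-5 + 25 \cdot 23}}{5}\right) = 22 + 260 \left(-3 + \frac{\sqrt{-5 + 575}}{5}\right) = 22 + 260 \left(-3 + \frac{\sqrt{570}}{5}\right) = 22 - \left(780 - 52 \sqrt{570}\right) = -758 + 52 \sqrt{570}$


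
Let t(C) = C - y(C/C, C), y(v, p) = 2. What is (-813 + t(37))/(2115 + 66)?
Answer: -778/2181 ≈ -0.35672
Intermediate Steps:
t(C) = -2 + C (t(C) = C - 1*2 = C - 2 = -2 + C)
(-813 + t(37))/(2115 + 66) = (-813 + (-2 + 37))/(2115 + 66) = (-813 + 35)/2181 = -778*1/2181 = -778/2181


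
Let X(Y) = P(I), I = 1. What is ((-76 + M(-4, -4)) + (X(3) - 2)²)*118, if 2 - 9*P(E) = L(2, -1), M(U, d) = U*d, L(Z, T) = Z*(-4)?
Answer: -565928/81 ≈ -6986.8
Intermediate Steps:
L(Z, T) = -4*Z
P(E) = 10/9 (P(E) = 2/9 - (-4)*2/9 = 2/9 - ⅑*(-8) = 2/9 + 8/9 = 10/9)
X(Y) = 10/9
((-76 + M(-4, -4)) + (X(3) - 2)²)*118 = ((-76 - 4*(-4)) + (10/9 - 2)²)*118 = ((-76 + 16) + (-8/9)²)*118 = (-60 + 64/81)*118 = -4796/81*118 = -565928/81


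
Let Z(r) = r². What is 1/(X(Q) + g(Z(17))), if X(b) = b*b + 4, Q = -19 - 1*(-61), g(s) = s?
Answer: 1/2057 ≈ 0.00048614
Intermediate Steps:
Q = 42 (Q = -19 + 61 = 42)
X(b) = 4 + b² (X(b) = b² + 4 = 4 + b²)
1/(X(Q) + g(Z(17))) = 1/((4 + 42²) + 17²) = 1/((4 + 1764) + 289) = 1/(1768 + 289) = 1/2057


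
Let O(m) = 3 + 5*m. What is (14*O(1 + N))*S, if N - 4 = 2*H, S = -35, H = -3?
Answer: 980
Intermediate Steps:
N = -2 (N = 4 + 2*(-3) = 4 - 6 = -2)
(14*O(1 + N))*S = (14*(3 + 5*(1 - 2)))*(-35) = (14*(3 + 5*(-1)))*(-35) = (14*(3 - 5))*(-35) = (14*(-2))*(-35) = -28*(-35) = 980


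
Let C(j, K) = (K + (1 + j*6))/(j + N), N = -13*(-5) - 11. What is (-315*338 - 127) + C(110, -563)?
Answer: -8740905/82 ≈ -1.0660e+5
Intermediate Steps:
N = 54 (N = 65 - 11 = 54)
C(j, K) = (1 + K + 6*j)/(54 + j) (C(j, K) = (K + (1 + j*6))/(j + 54) = (K + (1 + 6*j))/(54 + j) = (1 + K + 6*j)/(54 + j))
(-315*338 - 127) + C(110, -563) = (-315*338 - 127) + (1 - 563 + 6*110)/(54 + 110) = (-106470 - 127) + (1 - 563 + 660)/164 = -106597 + (1/164)*98 = -106597 + 49/82 = -8740905/82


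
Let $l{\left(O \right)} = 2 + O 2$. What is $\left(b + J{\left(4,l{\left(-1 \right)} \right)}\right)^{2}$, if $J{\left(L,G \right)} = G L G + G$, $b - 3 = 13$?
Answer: $256$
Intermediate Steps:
$b = 16$ ($b = 3 + 13 = 16$)
$l{\left(O \right)} = 2 + 2 O$
$J{\left(L,G \right)} = G + L G^{2}$ ($J{\left(L,G \right)} = L G^{2} + G = G + L G^{2}$)
$\left(b + J{\left(4,l{\left(-1 \right)} \right)}\right)^{2} = \left(16 + \left(2 + 2 \left(-1\right)\right) \left(1 + \left(2 + 2 \left(-1\right)\right) 4\right)\right)^{2} = \left(16 + \left(2 - 2\right) \left(1 + \left(2 - 2\right) 4\right)\right)^{2} = \left(16 + 0 \left(1 + 0 \cdot 4\right)\right)^{2} = \left(16 + 0 \left(1 + 0\right)\right)^{2} = \left(16 + 0 \cdot 1\right)^{2} = \left(16 + 0\right)^{2} = 16^{2} = 256$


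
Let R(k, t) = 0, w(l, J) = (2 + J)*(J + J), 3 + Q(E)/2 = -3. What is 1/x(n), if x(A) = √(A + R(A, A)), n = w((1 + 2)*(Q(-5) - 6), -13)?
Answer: √286/286 ≈ 0.059131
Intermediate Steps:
Q(E) = -12 (Q(E) = -6 + 2*(-3) = -6 - 6 = -12)
w(l, J) = 2*J*(2 + J) (w(l, J) = (2 + J)*(2*J) = 2*J*(2 + J))
n = 286 (n = 2*(-13)*(2 - 13) = 2*(-13)*(-11) = 286)
x(A) = √A (x(A) = √(A + 0) = √A)
1/x(n) = 1/(√286) = √286/286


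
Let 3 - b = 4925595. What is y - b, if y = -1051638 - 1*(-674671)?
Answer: 4548625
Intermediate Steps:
b = -4925592 (b = 3 - 1*4925595 = 3 - 4925595 = -4925592)
y = -376967 (y = -1051638 + 674671 = -376967)
y - b = -376967 - 1*(-4925592) = -376967 + 4925592 = 4548625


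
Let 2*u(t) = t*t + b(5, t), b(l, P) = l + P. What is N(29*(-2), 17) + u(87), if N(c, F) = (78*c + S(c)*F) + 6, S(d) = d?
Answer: -3347/2 ≈ -1673.5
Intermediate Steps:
b(l, P) = P + l
N(c, F) = 6 + 78*c + F*c (N(c, F) = (78*c + c*F) + 6 = (78*c + F*c) + 6 = 6 + 78*c + F*c)
u(t) = 5/2 + t/2 + t²/2 (u(t) = (t*t + (t + 5))/2 = (t² + (5 + t))/2 = (5 + t + t²)/2 = 5/2 + t/2 + t²/2)
N(29*(-2), 17) + u(87) = (6 + 78*(29*(-2)) + 17*(29*(-2))) + (5/2 + (½)*87 + (½)*87²) = (6 + 78*(-58) + 17*(-58)) + (5/2 + 87/2 + (½)*7569) = (6 - 4524 - 986) + (5/2 + 87/2 + 7569/2) = -5504 + 7661/2 = -3347/2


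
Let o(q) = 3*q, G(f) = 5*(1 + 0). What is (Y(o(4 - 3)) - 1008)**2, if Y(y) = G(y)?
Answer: 1006009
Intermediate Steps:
G(f) = 5 (G(f) = 5*1 = 5)
Y(y) = 5
(Y(o(4 - 3)) - 1008)**2 = (5 - 1008)**2 = (-1003)**2 = 1006009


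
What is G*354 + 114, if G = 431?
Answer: 152688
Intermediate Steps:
G*354 + 114 = 431*354 + 114 = 152574 + 114 = 152688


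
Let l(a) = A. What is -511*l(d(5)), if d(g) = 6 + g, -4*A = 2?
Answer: 511/2 ≈ 255.50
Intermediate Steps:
A = -1/2 (A = -1/4*2 = -1/2 ≈ -0.50000)
l(a) = -1/2
-511*l(d(5)) = -511*(-1/2) = 511/2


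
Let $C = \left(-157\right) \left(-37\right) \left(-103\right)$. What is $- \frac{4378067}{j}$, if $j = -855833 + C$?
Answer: $\frac{4378067}{1454160} \approx 3.0107$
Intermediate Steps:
$C = -598327$ ($C = 5809 \left(-103\right) = -598327$)
$j = -1454160$ ($j = -855833 - 598327 = -1454160$)
$- \frac{4378067}{j} = - \frac{4378067}{-1454160} = \left(-4378067\right) \left(- \frac{1}{1454160}\right) = \frac{4378067}{1454160}$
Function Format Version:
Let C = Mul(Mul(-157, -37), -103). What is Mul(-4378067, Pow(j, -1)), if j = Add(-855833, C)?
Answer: Rational(4378067, 1454160) ≈ 3.0107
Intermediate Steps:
C = -598327 (C = Mul(5809, -103) = -598327)
j = -1454160 (j = Add(-855833, -598327) = -1454160)
Mul(-4378067, Pow(j, -1)) = Mul(-4378067, Pow(-1454160, -1)) = Mul(-4378067, Rational(-1, 1454160)) = Rational(4378067, 1454160)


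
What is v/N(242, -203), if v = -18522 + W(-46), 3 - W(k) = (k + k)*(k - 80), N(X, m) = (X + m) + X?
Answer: -30111/281 ≈ -107.16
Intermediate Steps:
N(X, m) = m + 2*X
W(k) = 3 - 2*k*(-80 + k) (W(k) = 3 - (k + k)*(k - 80) = 3 - 2*k*(-80 + k))
v = -30111 (v = -18522 + (3 - 2*(-46)² + 160*(-46)) = -18522 + (3 - 2*2116 - 7360) = -18522 + (3 - 4232 - 7360) = -18522 - 11589 = -30111)
v/N(242, -203) = -30111/(-203 + 2*242) = -30111/(-203 + 484) = -30111/281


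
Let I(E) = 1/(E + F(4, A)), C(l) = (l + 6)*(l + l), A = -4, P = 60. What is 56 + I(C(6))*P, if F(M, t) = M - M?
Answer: 677/12 ≈ 56.417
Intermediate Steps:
F(M, t) = 0
C(l) = 2*l*(6 + l) (C(l) = (6 + l)*(2*l) = 2*l*(6 + l))
I(E) = 1/E (I(E) = 1/(E + 0) = 1/E)
56 + I(C(6))*P = 56 + 60/(2*6*(6 + 6)) = 56 + 60/(2*6*12) = 56 + 60/144 = 56 + (1/144)*60 = 56 + 5/12 = 677/12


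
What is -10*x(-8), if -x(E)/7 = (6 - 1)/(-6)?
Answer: -175/3 ≈ -58.333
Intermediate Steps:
x(E) = 35/6 (x(E) = -7*(6 - 1)/(-6) = -35*(-1)/6 = -7*(-5/6) = 35/6)
-10*x(-8) = -10*35/6 = -175/3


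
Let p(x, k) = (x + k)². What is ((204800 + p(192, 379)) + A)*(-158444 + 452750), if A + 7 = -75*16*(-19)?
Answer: 162937808004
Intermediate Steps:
p(x, k) = (k + x)²
A = 22793 (A = -7 - 75*16*(-19) = -7 - 1200*(-19) = -7 + 22800 = 22793)
((204800 + p(192, 379)) + A)*(-158444 + 452750) = ((204800 + (379 + 192)²) + 22793)*(-158444 + 452750) = ((204800 + 571²) + 22793)*294306 = ((204800 + 326041) + 22793)*294306 = (530841 + 22793)*294306 = 553634*294306 = 162937808004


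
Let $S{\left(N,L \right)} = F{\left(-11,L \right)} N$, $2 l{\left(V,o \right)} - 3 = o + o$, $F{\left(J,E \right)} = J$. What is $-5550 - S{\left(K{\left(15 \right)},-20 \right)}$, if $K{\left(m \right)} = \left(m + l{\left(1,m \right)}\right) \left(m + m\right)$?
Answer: $4845$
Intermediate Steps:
$l{\left(V,o \right)} = \frac{3}{2} + o$ ($l{\left(V,o \right)} = \frac{3}{2} + \frac{o + o}{2} = \frac{3}{2} + \frac{2 o}{2} = \frac{3}{2} + o$)
$K{\left(m \right)} = 2 m \left(\frac{3}{2} + 2 m\right)$ ($K{\left(m \right)} = \left(m + \left(\frac{3}{2} + m\right)\right) \left(m + m\right) = \left(\frac{3}{2} + 2 m\right) 2 m = 2 m \left(\frac{3}{2} + 2 m\right)$)
$S{\left(N,L \right)} = - 11 N$
$-5550 - S{\left(K{\left(15 \right)},-20 \right)} = -5550 - - 11 \cdot 15 \left(3 + 4 \cdot 15\right) = -5550 - - 11 \cdot 15 \left(3 + 60\right) = -5550 - - 11 \cdot 15 \cdot 63 = -5550 - \left(-11\right) 945 = -5550 - -10395 = -5550 + 10395 = 4845$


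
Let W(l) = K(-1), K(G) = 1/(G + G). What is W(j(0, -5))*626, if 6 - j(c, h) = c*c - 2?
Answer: -313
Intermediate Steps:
K(G) = 1/(2*G)
j(c, h) = 8 - c² (j(c, h) = 6 - (c*c - 2) = 6 - (c² - 2) = 6 - (-2 + c²) = 6 + (2 - c²) = 8 - c²)
W(l) = -½ (W(l) = (½)/(-1) = (½)*(-1) = -½)
W(j(0, -5))*626 = -½*626 = -313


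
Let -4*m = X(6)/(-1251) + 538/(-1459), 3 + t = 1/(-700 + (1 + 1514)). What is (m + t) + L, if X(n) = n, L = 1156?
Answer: 571760170528/495848445 ≈ 1153.1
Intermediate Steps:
t = -2444/815 (t = -3 + 1/(-700 + (1 + 1514)) = -3 + 1/(-700 + 1515) = -3 + 1/815 = -2444/815 ≈ -2.9988)
m = 56816/608403 (m = -(6/(-1251) + 538/(-1459))/4 = -(6*(-1/1251) + 538*(-1/1459))/4 = -(-2/417 - 538/1459)/4 = -1/4*(-227264/608403) = 56816/608403 ≈ 0.093385)
(m + t) + L = (56816/608403 - 2444/815) + 1156 = -1440631892/495848445 + 1156 = 571760170528/495848445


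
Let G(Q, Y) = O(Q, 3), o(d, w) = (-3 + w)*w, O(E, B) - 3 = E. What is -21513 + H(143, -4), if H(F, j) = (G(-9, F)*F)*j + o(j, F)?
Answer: 1939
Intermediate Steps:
O(E, B) = 3 + E
o(d, w) = w*(-3 + w)
G(Q, Y) = 3 + Q
H(F, j) = F*(-3 + F) - 6*F*j (H(F, j) = ((3 - 9)*F)*j + F*(-3 + F) = (-6*F)*j + F*(-3 + F) = -6*F*j + F*(-3 + F) = F*(-3 + F) - 6*F*j)
-21513 + H(143, -4) = -21513 + 143*(-3 + 143 - 6*(-4)) = -21513 + 143*(-3 + 143 + 24) = -21513 + 143*164 = -21513 + 23452 = 1939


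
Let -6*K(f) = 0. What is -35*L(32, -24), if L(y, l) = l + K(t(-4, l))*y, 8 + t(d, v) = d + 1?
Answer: 840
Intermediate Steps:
t(d, v) = -7 + d (t(d, v) = -8 + (d + 1) = -8 + (1 + d) = -7 + d)
K(f) = 0 (K(f) = -1/6*0 = 0)
L(y, l) = l (L(y, l) = l + 0*y = l + 0 = l)
-35*L(32, -24) = -35*(-24) = 840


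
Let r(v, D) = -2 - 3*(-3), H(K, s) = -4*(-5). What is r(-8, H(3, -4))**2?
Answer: 49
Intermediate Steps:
H(K, s) = 20
r(v, D) = 7 (r(v, D) = -2 + 9 = 7)
r(-8, H(3, -4))**2 = 7**2 = 49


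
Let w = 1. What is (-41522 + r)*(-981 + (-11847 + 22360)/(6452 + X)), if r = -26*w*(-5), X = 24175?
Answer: 1243191087008/30627 ≈ 4.0591e+7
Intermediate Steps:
r = 130 (r = -26*1*(-5) = -26*(-5) = 130)
(-41522 + r)*(-981 + (-11847 + 22360)/(6452 + X)) = (-41522 + 130)*(-981 + (-11847 + 22360)/(6452 + 24175)) = -41392*(-981 + 10513/30627) = -41392*(-30034574/30627) = 1243191087008/30627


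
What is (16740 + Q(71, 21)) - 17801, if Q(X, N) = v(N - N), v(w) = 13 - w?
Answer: -1048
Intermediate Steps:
Q(X, N) = 13 (Q(X, N) = 13 - (N - N) = 13 - 1*0 = 13 + 0 = 13)
(16740 + Q(71, 21)) - 17801 = (16740 + 13) - 17801 = 16753 - 17801 = -1048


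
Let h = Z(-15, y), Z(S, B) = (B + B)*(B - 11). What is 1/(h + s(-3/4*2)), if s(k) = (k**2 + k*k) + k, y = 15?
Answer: 1/123 ≈ 0.0081301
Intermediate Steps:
Z(S, B) = 2*B*(-11 + B) (Z(S, B) = (2*B)*(-11 + B) = 2*B*(-11 + B))
h = 120 (h = 2*15*(-11 + 15) = 2*15*4 = 120)
s(k) = k + 2*k**2 (s(k) = (k**2 + k**2) + k = 2*k**2 + k = k + 2*k**2)
1/(h + s(-3/4*2)) = 1/(120 + (-3/4*2)*(1 + 2*(-3/4*2))) = 1/(120 - 3*(1 + 2*(-3/2))/2) = 1/(120 - 3*(1 - 3)/2) = 1/(120 - 3/2*(-2)) = 1/(120 + 3) = 1/123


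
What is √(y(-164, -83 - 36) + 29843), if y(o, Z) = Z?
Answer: 2*√7431 ≈ 172.41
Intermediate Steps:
√(y(-164, -83 - 36) + 29843) = √((-83 - 36) + 29843) = √(-119 + 29843) = √29724 = 2*√7431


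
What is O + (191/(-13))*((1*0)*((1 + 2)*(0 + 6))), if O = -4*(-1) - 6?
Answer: -2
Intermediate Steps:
O = -2 (O = 4 - 6 = -2)
O + (191/(-13))*((1*0)*((1 + 2)*(0 + 6))) = -2 + (191/(-13))*((1*0)*((1 + 2)*(0 + 6))) = -2 + (191*(-1/13))*(0*(3*6)) = -2 - 0*18 = -2 - 191/13*0 = -2 + 0 = -2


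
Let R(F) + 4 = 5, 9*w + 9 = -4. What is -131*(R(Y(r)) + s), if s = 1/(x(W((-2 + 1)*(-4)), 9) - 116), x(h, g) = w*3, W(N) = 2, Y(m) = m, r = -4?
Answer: -46898/361 ≈ -129.91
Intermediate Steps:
w = -13/9 (w = -1 + (⅑)*(-4) = -1 - 4/9 = -13/9 ≈ -1.4444)
R(F) = 1 (R(F) = -4 + 5 = 1)
x(h, g) = -13/3 (x(h, g) = -13/9*3 = -13/3)
s = -3/361 (s = 1/(-13/3 - 116) = 1/(-361/3) = -3/361 ≈ -0.0083102)
-131*(R(Y(r)) + s) = -131*(1 - 3/361) = -131*358/361 = -46898/361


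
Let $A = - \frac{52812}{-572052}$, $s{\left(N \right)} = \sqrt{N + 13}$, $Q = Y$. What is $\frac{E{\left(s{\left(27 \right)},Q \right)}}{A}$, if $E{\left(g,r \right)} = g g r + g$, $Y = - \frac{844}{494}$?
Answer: $- \frac{3257840}{4401} + \frac{95342 \sqrt{10}}{4401} \approx -671.74$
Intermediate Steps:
$Y = - \frac{422}{247}$ ($Y = \left(-844\right) \frac{1}{494} = - \frac{422}{247} \approx -1.7085$)
$Q = - \frac{422}{247} \approx -1.7085$
$s{\left(N \right)} = \sqrt{13 + N}$
$E{\left(g,r \right)} = g + r g^{2}$ ($E{\left(g,r \right)} = g^{2} r + g = r g^{2} + g = g + r g^{2}$)
$A = \frac{4401}{47671}$ ($A = \left(-52812\right) \left(- \frac{1}{572052}\right) = \frac{4401}{47671} \approx 0.09232$)
$\frac{E{\left(s{\left(27 \right)},Q \right)}}{A} = \frac{\sqrt{13 + 27} \left(1 + \sqrt{13 + 27} \left(- \frac{422}{247}\right)\right)}{\frac{4401}{47671}} = \sqrt{40} \left(1 + \sqrt{40} \left(- \frac{422}{247}\right)\right) \frac{47671}{4401} = 2 \sqrt{10} \left(1 + 2 \sqrt{10} \left(- \frac{422}{247}\right)\right) \frac{47671}{4401} = 2 \sqrt{10} \left(1 - \frac{844 \sqrt{10}}{247}\right) \frac{47671}{4401} = \frac{95342 \sqrt{10} \left(1 - \frac{844 \sqrt{10}}{247}\right)}{4401}$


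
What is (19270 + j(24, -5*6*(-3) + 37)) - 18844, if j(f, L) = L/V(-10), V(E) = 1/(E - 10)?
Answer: -2114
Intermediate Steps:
V(E) = 1/(-10 + E)
j(f, L) = -20*L (j(f, L) = L/(1/(-10 - 10)) = L/(1/(-20)) = L/(-1/20) = L*(-20) = -20*L)
(19270 + j(24, -5*6*(-3) + 37)) - 18844 = (19270 - 20*(-5*6*(-3) + 37)) - 18844 = (19270 - 20*(-30*(-3) + 37)) - 18844 = (19270 - 20*(90 + 37)) - 18844 = (19270 - 20*127) - 18844 = (19270 - 2540) - 18844 = 16730 - 18844 = -2114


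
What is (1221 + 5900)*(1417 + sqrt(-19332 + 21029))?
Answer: 10090457 + 7121*sqrt(1697) ≈ 1.0384e+7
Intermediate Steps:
(1221 + 5900)*(1417 + sqrt(-19332 + 21029)) = 7121*(1417 + sqrt(1697)) = 10090457 + 7121*sqrt(1697)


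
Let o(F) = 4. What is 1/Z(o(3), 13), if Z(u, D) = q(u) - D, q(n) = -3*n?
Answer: -1/25 ≈ -0.040000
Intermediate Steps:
Z(u, D) = -D - 3*u (Z(u, D) = -3*u - D = -D - 3*u)
1/Z(o(3), 13) = 1/(-1*13 - 3*4) = 1/(-13 - 12) = 1/(-25) = -1/25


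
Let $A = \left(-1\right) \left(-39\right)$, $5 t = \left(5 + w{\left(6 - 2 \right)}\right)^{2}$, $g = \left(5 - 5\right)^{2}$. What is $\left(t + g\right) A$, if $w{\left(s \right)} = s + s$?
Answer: $\frac{6591}{5} \approx 1318.2$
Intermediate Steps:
$w{\left(s \right)} = 2 s$
$g = 0$ ($g = 0^{2} = 0$)
$t = \frac{169}{5}$ ($t = \frac{\left(5 + 2 \left(6 - 2\right)\right)^{2}}{5} = \frac{\left(5 + 2 \cdot 4\right)^{2}}{5} = \frac{\left(5 + 8\right)^{2}}{5} = \frac{13^{2}}{5} = \frac{1}{5} \cdot 169 = \frac{169}{5} \approx 33.8$)
$A = 39$
$\left(t + g\right) A = \left(\frac{169}{5} + 0\right) 39 = \frac{169}{5} \cdot 39 = \frac{6591}{5}$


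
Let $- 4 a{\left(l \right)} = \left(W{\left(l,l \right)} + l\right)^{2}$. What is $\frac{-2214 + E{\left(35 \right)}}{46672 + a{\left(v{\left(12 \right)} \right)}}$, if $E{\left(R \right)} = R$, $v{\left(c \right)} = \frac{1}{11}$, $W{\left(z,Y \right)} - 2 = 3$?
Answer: $- \frac{263659}{5646528} \approx -0.046694$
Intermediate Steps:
$W{\left(z,Y \right)} = 5$ ($W{\left(z,Y \right)} = 2 + 3 = 5$)
$v{\left(c \right)} = \frac{1}{11}$
$a{\left(l \right)} = - \frac{\left(5 + l\right)^{2}}{4}$
$\frac{-2214 + E{\left(35 \right)}}{46672 + a{\left(v{\left(12 \right)} \right)}} = \frac{-2214 + 35}{46672 - \frac{\left(5 + \frac{1}{11}\right)^{2}}{4}} = - \frac{2179}{46672 - \frac{\left(\frac{56}{11}\right)^{2}}{4}} = - \frac{2179}{46672 - \frac{784}{121}} = - \frac{2179}{\frac{5646528}{121}} = \left(-2179\right) \frac{121}{5646528} = - \frac{263659}{5646528}$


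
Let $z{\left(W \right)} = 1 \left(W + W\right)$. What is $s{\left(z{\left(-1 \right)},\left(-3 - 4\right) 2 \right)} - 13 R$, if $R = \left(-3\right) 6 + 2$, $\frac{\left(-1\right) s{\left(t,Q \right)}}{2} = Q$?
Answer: $236$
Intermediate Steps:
$z{\left(W \right)} = 2 W$ ($z{\left(W \right)} = 1 \cdot 2 W = 2 W$)
$s{\left(t,Q \right)} = - 2 Q$
$R = -16$ ($R = -18 + 2 = -16$)
$s{\left(z{\left(-1 \right)},\left(-3 - 4\right) 2 \right)} - 13 R = - 2 \left(-3 - 4\right) 2 - -208 = - 2 \left(\left(-7\right) 2\right) + 208 = \left(-2\right) \left(-14\right) + 208 = 28 + 208 = 236$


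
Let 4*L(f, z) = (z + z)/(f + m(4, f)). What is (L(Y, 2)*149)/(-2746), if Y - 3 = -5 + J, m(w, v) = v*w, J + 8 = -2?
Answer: 149/164760 ≈ 0.00090435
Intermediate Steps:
J = -10 (J = -8 - 2 = -10)
Y = -12 (Y = 3 + (-5 - 10) = 3 - 15 = -12)
L(f, z) = z/(10*f) (L(f, z) = ((z + z)/(f + f*4))/4 = ((2*z)/(f + 4*f))/4 = ((2*z)/((5*f)))/4 = ((2*z)*(1/(5*f)))/4 = (2*z/(5*f))/4 = z/(10*f))
(L(Y, 2)*149)/(-2746) = (((⅒)*2/(-12))*149)/(-2746) = (((⅒)*2*(-1/12))*149)*(-1/2746) = -1/60*149*(-1/2746) = -149/60*(-1/2746) = 149/164760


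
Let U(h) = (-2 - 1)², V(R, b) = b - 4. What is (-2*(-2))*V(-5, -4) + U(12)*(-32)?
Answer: -320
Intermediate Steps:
V(R, b) = -4 + b
U(h) = 9 (U(h) = (-3)² = 9)
(-2*(-2))*V(-5, -4) + U(12)*(-32) = (-2*(-2))*(-4 - 4) + 9*(-32) = 4*(-8) - 288 = -32 - 288 = -320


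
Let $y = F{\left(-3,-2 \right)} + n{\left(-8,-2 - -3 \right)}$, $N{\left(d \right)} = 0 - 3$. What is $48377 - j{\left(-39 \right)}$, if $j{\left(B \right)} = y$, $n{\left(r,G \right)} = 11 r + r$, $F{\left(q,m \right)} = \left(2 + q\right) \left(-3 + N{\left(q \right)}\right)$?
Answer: $48467$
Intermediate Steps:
$N{\left(d \right)} = -3$
$F{\left(q,m \right)} = -12 - 6 q$ ($F{\left(q,m \right)} = \left(2 + q\right) \left(-3 - 3\right) = \left(2 + q\right) \left(-6\right) = -12 - 6 q$)
$n{\left(r,G \right)} = 12 r$
$y = -90$ ($y = \left(-12 - -18\right) + 12 \left(-8\right) = \left(-12 + 18\right) - 96 = 6 - 96 = -90$)
$j{\left(B \right)} = -90$
$48377 - j{\left(-39 \right)} = 48377 - -90 = 48377 + 90 = 48467$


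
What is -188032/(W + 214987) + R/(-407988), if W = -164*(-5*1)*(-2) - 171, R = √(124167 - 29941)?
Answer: -23504/26647 - √94226/407988 ≈ -0.88280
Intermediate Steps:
R = √94226 ≈ 306.96
W = -1811 (W = -(-820)*(-2) - 171 = -164*10 - 171 = -1640 - 171 = -1811)
-188032/(W + 214987) + R/(-407988) = -188032/(-1811 + 214987) + √94226/(-407988) = -188032/213176 + √94226*(-1/407988) = -188032*1/213176 - √94226/407988 = -23504/26647 - √94226/407988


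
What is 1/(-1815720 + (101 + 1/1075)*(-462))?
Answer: -1075/2002061112 ≈ -5.3695e-7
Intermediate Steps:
1/(-1815720 + (101 + 1/1075)*(-462)) = 1/(-1815720 + (108576/1075)*(-462)) = 1/(-1815720 - 50162112/1075) = 1/(-2002061112/1075) = -1075/2002061112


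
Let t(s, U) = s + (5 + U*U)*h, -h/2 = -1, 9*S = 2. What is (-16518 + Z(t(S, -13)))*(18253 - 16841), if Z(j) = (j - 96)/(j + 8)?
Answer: -37385833228/1603 ≈ -2.3322e+7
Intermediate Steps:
S = 2/9 (S = (⅑)*2 = 2/9 ≈ 0.22222)
h = 2 (h = -2*(-1) = 2)
t(s, U) = 10 + s + 2*U² (t(s, U) = s + (5 + U*U)*2 = s + (5 + U²)*2 = s + (10 + 2*U²) = 10 + s + 2*U²)
Z(j) = (-96 + j)/(8 + j)
(-16518 + Z(t(S, -13)))*(18253 - 16841) = (-16518 + (-96 + (10 + 2/9 + 2*(-13)²))/(8 + (10 + 2/9 + 2*(-13)²)))*(18253 - 16841) = (-16518 + (-96 + (10 + 2/9 + 2*169))/(8 + (10 + 2/9 + 2*169)))*1412 = (-16518 + (-96 + (10 + 2/9 + 338))/(8 + (10 + 2/9 + 338)))*1412 = (-16518 + (-96 + 3134/9)/(8 + 3134/9))*1412 = (-16518 + (2270/9)/(3206/9))*1412 = (-16518 + (9/3206)*(2270/9))*1412 = (-16518 + 1135/1603)*1412 = -26477219/1603*1412 = -37385833228/1603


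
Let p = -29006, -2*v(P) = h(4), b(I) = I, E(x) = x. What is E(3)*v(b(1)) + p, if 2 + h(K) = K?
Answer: -29009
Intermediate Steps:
h(K) = -2 + K
v(P) = -1 (v(P) = -(-2 + 4)/2 = -½*2 = -1)
E(3)*v(b(1)) + p = 3*(-1) - 29006 = -3 - 29006 = -29009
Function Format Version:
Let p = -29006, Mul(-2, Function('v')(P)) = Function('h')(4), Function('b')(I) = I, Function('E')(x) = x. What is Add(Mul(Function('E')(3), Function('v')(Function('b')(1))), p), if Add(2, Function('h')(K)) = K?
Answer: -29009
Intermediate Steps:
Function('h')(K) = Add(-2, K)
Function('v')(P) = -1 (Function('v')(P) = Mul(Rational(-1, 2), Add(-2, 4)) = Mul(Rational(-1, 2), 2) = -1)
Add(Mul(Function('E')(3), Function('v')(Function('b')(1))), p) = Add(Mul(3, -1), -29006) = Add(-3, -29006) = -29009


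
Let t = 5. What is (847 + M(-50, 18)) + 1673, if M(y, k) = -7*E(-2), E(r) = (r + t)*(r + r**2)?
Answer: 2478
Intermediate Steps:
E(r) = (5 + r)*(r + r**2) (E(r) = (r + 5)*(r + r**2) = (5 + r)*(r + r**2))
M(y, k) = -42 (M(y, k) = -(-14)*(5 + (-2)**2 + 6*(-2)) = -(-14)*(5 + 4 - 12) = -(-14)*(-3) = -7*6 = -42)
(847 + M(-50, 18)) + 1673 = (847 - 42) + 1673 = 805 + 1673 = 2478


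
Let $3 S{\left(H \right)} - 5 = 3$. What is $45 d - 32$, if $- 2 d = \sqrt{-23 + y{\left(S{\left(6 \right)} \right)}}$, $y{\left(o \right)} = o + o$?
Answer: $-32 - \frac{15 i \sqrt{159}}{2} \approx -32.0 - 94.571 i$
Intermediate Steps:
$S{\left(H \right)} = \frac{8}{3}$ ($S{\left(H \right)} = \frac{5}{3} + \frac{1}{3} \cdot 3 = \frac{5}{3} + 1 = \frac{8}{3}$)
$y{\left(o \right)} = 2 o$
$d = - \frac{i \sqrt{159}}{6}$ ($d = - \frac{\sqrt{-23 + 2 \cdot \frac{8}{3}}}{2} = - \frac{\sqrt{-23 + \frac{16}{3}}}{2} = - \frac{\sqrt{- \frac{53}{3}}}{2} = - \frac{\frac{1}{3} i \sqrt{159}}{2} = - \frac{i \sqrt{159}}{6} \approx - 2.1016 i$)
$45 d - 32 = 45 \left(- \frac{i \sqrt{159}}{6}\right) - 32 = - \frac{15 i \sqrt{159}}{2} - 32 = -32 - \frac{15 i \sqrt{159}}{2}$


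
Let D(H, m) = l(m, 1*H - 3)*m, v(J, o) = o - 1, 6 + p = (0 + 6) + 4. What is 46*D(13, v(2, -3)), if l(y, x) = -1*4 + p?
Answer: 0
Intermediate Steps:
p = 4 (p = -6 + ((0 + 6) + 4) = -6 + (6 + 4) = -6 + 10 = 4)
v(J, o) = -1 + o
l(y, x) = 0 (l(y, x) = -1*4 + 4 = -4 + 4 = 0)
D(H, m) = 0 (D(H, m) = 0*m = 0)
46*D(13, v(2, -3)) = 46*0 = 0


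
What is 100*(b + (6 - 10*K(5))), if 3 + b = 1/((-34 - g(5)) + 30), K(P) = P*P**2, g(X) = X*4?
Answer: -748225/6 ≈ -1.2470e+5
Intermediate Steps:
g(X) = 4*X
K(P) = P**3
b = -73/24 (b = -3 + 1/((-34 - 4*5) + 30) = -3 + 1/((-34 - 1*20) + 30) = -3 + 1/((-34 - 20) + 30) = -3 + 1/(-54 + 30) = -3 + 1/(-24) = -3 - 1/24 = -73/24 ≈ -3.0417)
100*(b + (6 - 10*K(5))) = 100*(-73/24 + (6 - 10*5**3)) = 100*(-73/24 + (6 - 10*125)) = 100*(-73/24 + (6 - 1250)) = 100*(-73/24 - 1244) = 100*(-29929/24) = -748225/6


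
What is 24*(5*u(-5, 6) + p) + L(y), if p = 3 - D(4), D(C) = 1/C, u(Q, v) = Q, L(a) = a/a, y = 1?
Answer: -533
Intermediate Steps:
L(a) = 1
D(C) = 1/C
p = 11/4 (p = 3 - 1/4 = 11/4 ≈ 2.7500)
24*(5*u(-5, 6) + p) + L(y) = 24*(5*(-5) + 11/4) + 1 = 24*(-25 + 11/4) + 1 = 24*(-89/4) + 1 = -534 + 1 = -533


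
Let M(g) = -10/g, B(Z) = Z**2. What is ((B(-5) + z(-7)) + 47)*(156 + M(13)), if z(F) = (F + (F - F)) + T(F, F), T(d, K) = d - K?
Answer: 10090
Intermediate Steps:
z(F) = F (z(F) = (F + (F - F)) + (F - F) = (F + 0) + 0 = F + 0 = F)
((B(-5) + z(-7)) + 47)*(156 + M(13)) = (((-5)**2 - 7) + 47)*(156 - 10/13) = ((25 - 7) + 47)*(156 - 10*1/13) = (18 + 47)*(156 - 10/13) = 65*(2018/13) = 10090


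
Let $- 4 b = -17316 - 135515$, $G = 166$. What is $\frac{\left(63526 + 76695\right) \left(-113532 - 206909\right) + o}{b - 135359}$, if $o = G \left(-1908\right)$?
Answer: $\frac{25675928108}{55515} \approx 4.625 \cdot 10^{5}$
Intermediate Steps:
$b = \frac{152831}{4}$ ($b = - \frac{-17316 - 135515}{4} = \left(- \frac{1}{4}\right) \left(-152831\right) = \frac{152831}{4} \approx 38208.0$)
$o = -316728$ ($o = 166 \left(-1908\right) = -316728$)
$\frac{\left(63526 + 76695\right) \left(-113532 - 206909\right) + o}{b - 135359} = \frac{\left(63526 + 76695\right) \left(-113532 - 206909\right) - 316728}{\frac{152831}{4} - 135359} = \frac{140221 \left(-320441\right) - 316728}{- \frac{388605}{4}} = \left(-44932557461 - 316728\right) \left(- \frac{4}{388605}\right) = \left(-44932874189\right) \left(- \frac{4}{388605}\right) = \frac{25675928108}{55515}$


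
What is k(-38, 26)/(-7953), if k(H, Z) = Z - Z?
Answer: 0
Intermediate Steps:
k(H, Z) = 0
k(-38, 26)/(-7953) = 0/(-7953) = 0*(-1/7953) = 0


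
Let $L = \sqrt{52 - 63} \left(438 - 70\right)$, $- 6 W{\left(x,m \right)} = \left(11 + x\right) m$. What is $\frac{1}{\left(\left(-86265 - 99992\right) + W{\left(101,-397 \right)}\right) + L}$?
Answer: $- \frac{1609617}{287887505497} - \frac{3312 i \sqrt{11}}{287887505497} \approx -5.5911 \cdot 10^{-6} - 3.8156 \cdot 10^{-8} i$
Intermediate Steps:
$W{\left(x,m \right)} = - \frac{m \left(11 + x\right)}{6}$ ($W{\left(x,m \right)} = - \frac{\left(11 + x\right) m}{6} = - \frac{m \left(11 + x\right)}{6}$)
$L = 368 i \sqrt{11}$ ($L = \sqrt{-11} \cdot 368 = i \sqrt{11} \cdot 368 = 368 i \sqrt{11} \approx 1220.5 i$)
$\frac{1}{\left(\left(-86265 - 99992\right) + W{\left(101,-397 \right)}\right) + L} = \frac{1}{\left(\left(-86265 - 99992\right) - - \frac{397 \left(11 + 101\right)}{6}\right) + 368 i \sqrt{11}} = \frac{1}{\left(\left(-86265 - 99992\right) - \left(- \frac{397}{6}\right) 112\right) + 368 i \sqrt{11}} = \frac{1}{\left(-186257 + \frac{22232}{3}\right) + 368 i \sqrt{11}} = \frac{1}{- \frac{536539}{3} + 368 i \sqrt{11}}$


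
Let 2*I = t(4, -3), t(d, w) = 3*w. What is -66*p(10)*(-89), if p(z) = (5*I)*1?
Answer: -132165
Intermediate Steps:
I = -9/2 (I = (3*(-3))/2 = (½)*(-9) = -9/2 ≈ -4.5000)
p(z) = -45/2 (p(z) = (5*(-9/2))*1 = -45/2*1 = -45/2)
-66*p(10)*(-89) = -66*(-45/2)*(-89) = 1485*(-89) = -132165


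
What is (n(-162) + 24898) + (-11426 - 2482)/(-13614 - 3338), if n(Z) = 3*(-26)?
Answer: 105190637/4238 ≈ 24821.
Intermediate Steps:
n(Z) = -78
(n(-162) + 24898) + (-11426 - 2482)/(-13614 - 3338) = (-78 + 24898) + (-11426 - 2482)/(-13614 - 3338) = 24820 - 13908/(-16952) = 24820 - 13908*(-1/16952) = 24820 + 3477/4238 = 105190637/4238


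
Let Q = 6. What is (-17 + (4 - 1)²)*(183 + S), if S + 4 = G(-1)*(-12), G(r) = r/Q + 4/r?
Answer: -1832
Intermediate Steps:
G(r) = 4/r + r/6 (G(r) = r/6 + 4/r = 4/r + r/6)
S = 46 (S = -4 + (4/(-1) + (⅙)*(-1))*(-12) = -4 + (4*(-1) - ⅙)*(-12) = -4 + (-4 - ⅙)*(-12) = -4 - 25/6*(-12) = -4 + 50 = 46)
(-17 + (4 - 1)²)*(183 + S) = (-17 + (4 - 1)²)*(183 + 46) = (-17 + 3²)*229 = (-17 + 9)*229 = -8*229 = -1832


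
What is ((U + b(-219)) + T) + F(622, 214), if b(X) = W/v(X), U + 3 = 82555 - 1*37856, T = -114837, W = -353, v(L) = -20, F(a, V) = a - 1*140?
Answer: -1392827/20 ≈ -69641.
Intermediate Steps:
F(a, V) = -140 + a (F(a, V) = a - 140 = -140 + a)
U = 44696 (U = -3 + (82555 - 1*37856) = -3 + (82555 - 37856) = -3 + 44699 = 44696)
b(X) = 353/20 (b(X) = -353/(-20) = -353*(-1/20) = 353/20)
((U + b(-219)) + T) + F(622, 214) = ((44696 + 353/20) - 114837) + (-140 + 622) = (894273/20 - 114837) + 482 = -1402467/20 + 482 = -1392827/20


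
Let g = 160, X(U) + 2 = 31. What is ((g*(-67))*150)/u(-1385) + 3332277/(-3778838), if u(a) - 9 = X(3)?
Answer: -3038249065263/71797922 ≈ -42317.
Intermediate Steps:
X(U) = 29 (X(U) = -2 + 31 = 29)
u(a) = 38 (u(a) = 9 + 29 = 38)
((g*(-67))*150)/u(-1385) + 3332277/(-3778838) = ((160*(-67))*150)/38 + 3332277/(-3778838) = -10720*150*(1/38) + 3332277*(-1/3778838) = -1608000*1/38 - 3332277/3778838 = -804000/19 - 3332277/3778838 = -3038249065263/71797922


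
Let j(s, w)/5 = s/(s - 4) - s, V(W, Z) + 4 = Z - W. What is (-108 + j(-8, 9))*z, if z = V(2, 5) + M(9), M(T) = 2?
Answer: -194/3 ≈ -64.667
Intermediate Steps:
V(W, Z) = -4 + Z - W (V(W, Z) = -4 + (Z - W) = -4 + Z - W)
z = 1 (z = (-4 + 5 - 1*2) + 2 = (-4 + 5 - 2) + 2 = -1 + 2 = 1)
j(s, w) = -5*s + 5*s/(-4 + s) (j(s, w) = 5*(s/(s - 4) - s) = 5*(s/(-4 + s) - s) = 5*(-s + s/(-4 + s)) = -5*s + 5*s/(-4 + s))
(-108 + j(-8, 9))*z = (-108 + 5*(-8)*(5 - 1*(-8))/(-4 - 8))*1 = (-108 + 5*(-8)*(5 + 8)/(-12))*1 = (-108 + 5*(-8)*(-1/12)*13)*1 = (-108 + 130/3)*1 = -194/3*1 = -194/3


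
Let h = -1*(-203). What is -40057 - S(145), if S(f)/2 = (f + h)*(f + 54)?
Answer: -178561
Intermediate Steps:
h = 203
S(f) = 2*(54 + f)*(203 + f) (S(f) = 2*((f + 203)*(f + 54)) = 2*((203 + f)*(54 + f)) = 2*((54 + f)*(203 + f)) = 2*(54 + f)*(203 + f))
-40057 - S(145) = -40057 - (21924 + 2*145² + 514*145) = -40057 - (21924 + 2*21025 + 74530) = -40057 - (21924 + 42050 + 74530) = -40057 - 1*138504 = -40057 - 138504 = -178561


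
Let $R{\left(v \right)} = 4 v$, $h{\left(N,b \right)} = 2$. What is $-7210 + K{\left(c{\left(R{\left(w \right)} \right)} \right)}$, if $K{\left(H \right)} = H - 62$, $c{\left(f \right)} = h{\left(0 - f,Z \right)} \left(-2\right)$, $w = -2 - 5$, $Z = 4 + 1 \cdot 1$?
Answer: $-7276$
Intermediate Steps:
$Z = 5$ ($Z = 4 + 1 = 5$)
$w = -7$ ($w = -2 - 5 = -7$)
$c{\left(f \right)} = -4$ ($c{\left(f \right)} = 2 \left(-2\right) = -4$)
$K{\left(H \right)} = -62 + H$
$-7210 + K{\left(c{\left(R{\left(w \right)} \right)} \right)} = -7210 - 66 = -7276$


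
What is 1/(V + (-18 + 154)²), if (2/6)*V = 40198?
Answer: 1/139090 ≈ 7.1896e-6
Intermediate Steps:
V = 120594 (V = 3*40198 = 120594)
1/(V + (-18 + 154)²) = 1/(120594 + (-18 + 154)²) = 1/(120594 + 136²) = 1/(120594 + 18496) = 1/139090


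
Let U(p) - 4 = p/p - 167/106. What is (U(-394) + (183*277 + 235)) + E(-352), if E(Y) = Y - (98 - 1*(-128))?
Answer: 5337251/106 ≈ 50351.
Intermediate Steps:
E(Y) = -226 + Y (E(Y) = Y - (98 + 128) = Y - 1*226 = Y - 226 = -226 + Y)
U(p) = 363/106 (U(p) = 4 + (p/p - 167/106) = 4 + (1 - 167*1/106) = 4 + (1 - 167/106) = 4 - 61/106 = 363/106)
(U(-394) + (183*277 + 235)) + E(-352) = (363/106 + (183*277 + 235)) + (-226 - 352) = (363/106 + (50691 + 235)) - 578 = (363/106 + 50926) - 578 = 5398519/106 - 578 = 5337251/106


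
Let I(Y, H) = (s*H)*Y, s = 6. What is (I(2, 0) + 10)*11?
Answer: 110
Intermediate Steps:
I(Y, H) = 6*H*Y (I(Y, H) = (6*H)*Y = 6*H*Y)
(I(2, 0) + 10)*11 = (6*0*2 + 10)*11 = (0 + 10)*11 = 10*11 = 110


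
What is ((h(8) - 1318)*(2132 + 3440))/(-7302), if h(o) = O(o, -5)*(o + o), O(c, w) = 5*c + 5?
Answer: 1666028/3651 ≈ 456.32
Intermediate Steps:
O(c, w) = 5 + 5*c
h(o) = 2*o*(5 + 5*o) (h(o) = (5 + 5*o)*(o + o) = (5 + 5*o)*(2*o) = 2*o*(5 + 5*o))
((h(8) - 1318)*(2132 + 3440))/(-7302) = ((10*8*(1 + 8) - 1318)*(2132 + 3440))/(-7302) = ((10*8*9 - 1318)*5572)*(-1/7302) = ((720 - 1318)*5572)*(-1/7302) = -598*5572*(-1/7302) = -3332056*(-1/7302) = 1666028/3651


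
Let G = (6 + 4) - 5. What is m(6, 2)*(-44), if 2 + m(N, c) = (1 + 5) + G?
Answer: -396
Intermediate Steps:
G = 5 (G = 10 - 5 = 5)
m(N, c) = 9 (m(N, c) = -2 + ((1 + 5) + 5) = -2 + (6 + 5) = -2 + 11 = 9)
m(6, 2)*(-44) = 9*(-44) = -396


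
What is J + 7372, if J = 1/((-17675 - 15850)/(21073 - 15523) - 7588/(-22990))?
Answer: 35808705718/4857509 ≈ 7371.8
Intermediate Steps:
J = -850630/4857509 (J = 1/(-33525/5550 - 7588*(-1/22990)) = 1/(-33525*1/5550 + 3794/11495) = 1/(-447/74 + 3794/11495) = 1/(-4857509/850630) = -850630/4857509 ≈ -0.17512)
J + 7372 = -850630/4857509 + 7372 = 35808705718/4857509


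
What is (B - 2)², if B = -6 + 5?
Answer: 9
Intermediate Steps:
B = -1
(B - 2)² = (-1 - 2)² = (-3)² = 9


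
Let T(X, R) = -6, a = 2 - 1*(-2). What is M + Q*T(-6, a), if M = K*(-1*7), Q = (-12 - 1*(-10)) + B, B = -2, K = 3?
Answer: 3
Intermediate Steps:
a = 4 (a = 2 + 2 = 4)
Q = -4 (Q = (-12 - 1*(-10)) - 2 = (-12 + 10) - 2 = -2 - 2 = -4)
M = -21 (M = 3*(-1*7) = 3*(-7) = -21)
M + Q*T(-6, a) = -21 - 4*(-6) = -21 + 24 = 3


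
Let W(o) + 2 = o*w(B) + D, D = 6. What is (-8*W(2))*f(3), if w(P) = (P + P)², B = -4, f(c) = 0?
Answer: 0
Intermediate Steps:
w(P) = 4*P² (w(P) = (2*P)² = 4*P²)
W(o) = 4 + 64*o (W(o) = -2 + (o*(4*(-4)²) + 6) = -2 + (o*(4*16) + 6) = -2 + (o*64 + 6) = -2 + (64*o + 6) = -2 + (6 + 64*o) = 4 + 64*o)
(-8*W(2))*f(3) = -8*(4 + 64*2)*0 = -8*(4 + 128)*0 = -8*132*0 = -1056*0 = 0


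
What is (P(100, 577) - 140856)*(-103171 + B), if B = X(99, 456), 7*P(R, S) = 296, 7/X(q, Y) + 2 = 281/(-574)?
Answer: 145326461367392/10003 ≈ 1.4528e+10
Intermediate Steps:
X(q, Y) = -4018/1429 (X(q, Y) = 7/(-2 + 281/(-574)) = 7/(-2 + 281*(-1/574)) = 7/(-2 - 281/574) = 7/(-1429/574) = 7*(-574/1429) = -4018/1429)
P(R, S) = 296/7 (P(R, S) = (1/7)*296 = 296/7)
B = -4018/1429 ≈ -2.8118
(P(100, 577) - 140856)*(-103171 + B) = (296/7 - 140856)*(-103171 - 4018/1429) = -985696/7*(-147435377/1429) = 145326461367392/10003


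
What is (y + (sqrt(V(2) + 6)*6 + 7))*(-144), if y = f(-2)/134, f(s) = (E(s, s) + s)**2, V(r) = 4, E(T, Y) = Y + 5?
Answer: -67608/67 - 864*sqrt(10) ≈ -3741.3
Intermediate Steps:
E(T, Y) = 5 + Y
f(s) = (5 + 2*s)**2 (f(s) = ((5 + s) + s)**2 = (5 + 2*s)**2)
y = 1/134 (y = (5 + 2*(-2))**2/134 = (5 - 4)**2*(1/134) = 1**2*(1/134) = 1*(1/134) = 1/134 ≈ 0.0074627)
(y + (sqrt(V(2) + 6)*6 + 7))*(-144) = (1/134 + (sqrt(4 + 6)*6 + 7))*(-144) = (1/134 + (sqrt(10)*6 + 7))*(-144) = (1/134 + (6*sqrt(10) + 7))*(-144) = (1/134 + (7 + 6*sqrt(10)))*(-144) = (939/134 + 6*sqrt(10))*(-144) = -67608/67 - 864*sqrt(10)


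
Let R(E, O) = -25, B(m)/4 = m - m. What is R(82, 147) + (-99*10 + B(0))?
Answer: -1015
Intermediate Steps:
B(m) = 0 (B(m) = 4*(m - m) = 4*0 = 0)
R(82, 147) + (-99*10 + B(0)) = -25 + (-99*10 + 0) = -25 + (-990 + 0) = -25 - 990 = -1015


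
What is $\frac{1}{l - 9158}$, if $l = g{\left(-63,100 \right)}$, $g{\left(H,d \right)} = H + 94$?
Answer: $- \frac{1}{9127} \approx -0.00010956$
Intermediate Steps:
$g{\left(H,d \right)} = 94 + H$
$l = 31$ ($l = 94 - 63 = 31$)
$\frac{1}{l - 9158} = \frac{1}{31 - 9158} = \frac{1}{-9127} = - \frac{1}{9127}$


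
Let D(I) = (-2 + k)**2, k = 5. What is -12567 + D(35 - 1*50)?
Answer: -12558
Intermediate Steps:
D(I) = 9 (D(I) = (-2 + 5)**2 = 3**2 = 9)
-12567 + D(35 - 1*50) = -12567 + 9 = -12558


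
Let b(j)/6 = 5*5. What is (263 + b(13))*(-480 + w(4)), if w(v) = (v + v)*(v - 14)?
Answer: -231280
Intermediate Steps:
w(v) = 2*v*(-14 + v) (w(v) = (2*v)*(-14 + v) = 2*v*(-14 + v))
b(j) = 150 (b(j) = 6*(5*5) = 6*25 = 150)
(263 + b(13))*(-480 + w(4)) = (263 + 150)*(-480 + 2*4*(-14 + 4)) = 413*(-480 + 2*4*(-10)) = 413*(-480 - 80) = 413*(-560) = -231280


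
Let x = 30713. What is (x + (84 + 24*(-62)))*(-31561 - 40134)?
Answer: -2101308755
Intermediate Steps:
(x + (84 + 24*(-62)))*(-31561 - 40134) = (30713 + (84 + 24*(-62)))*(-31561 - 40134) = (30713 + (84 - 1488))*(-71695) = (30713 - 1404)*(-71695) = 29309*(-71695) = -2101308755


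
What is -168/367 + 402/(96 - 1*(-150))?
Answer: 17701/15047 ≈ 1.1764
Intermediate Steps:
-168/367 + 402/(96 - 1*(-150)) = -168*1/367 + 402/(96 + 150) = -168/367 + 402/246 = -168/367 + 402*(1/246) = -168/367 + 67/41 = 17701/15047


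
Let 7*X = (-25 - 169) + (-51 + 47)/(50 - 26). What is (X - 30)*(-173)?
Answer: 419525/42 ≈ 9988.7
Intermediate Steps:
X = -1165/42 (X = ((-25 - 169) + (-51 + 47)/(50 - 26))/7 = (-194 - 4/24)/7 = (-194 - 4*1/24)/7 = (-194 - ⅙)/7 = (⅐)*(-1165/6) = -1165/42 ≈ -27.738)
(X - 30)*(-173) = (-1165/42 - 30)*(-173) = -2425/42*(-173) = 419525/42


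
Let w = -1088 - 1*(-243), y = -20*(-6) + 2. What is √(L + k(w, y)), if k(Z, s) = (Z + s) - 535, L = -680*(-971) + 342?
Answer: 2*√164841 ≈ 812.01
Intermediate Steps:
y = 122 (y = 120 + 2 = 122)
w = -845 (w = -1088 + 243 = -845)
L = 660622 (L = 660280 + 342 = 660622)
k(Z, s) = -535 + Z + s
√(L + k(w, y)) = √(660622 + (-535 - 845 + 122)) = √(660622 - 1258) = √659364 = 2*√164841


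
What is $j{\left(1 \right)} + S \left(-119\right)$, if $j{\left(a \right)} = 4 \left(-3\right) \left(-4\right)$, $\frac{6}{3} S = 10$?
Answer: $-547$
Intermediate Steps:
$S = 5$ ($S = \frac{1}{2} \cdot 10 = 5$)
$j{\left(a \right)} = 48$ ($j{\left(a \right)} = \left(-12\right) \left(-4\right) = 48$)
$j{\left(1 \right)} + S \left(-119\right) = 48 + 5 \left(-119\right) = 48 - 595 = -547$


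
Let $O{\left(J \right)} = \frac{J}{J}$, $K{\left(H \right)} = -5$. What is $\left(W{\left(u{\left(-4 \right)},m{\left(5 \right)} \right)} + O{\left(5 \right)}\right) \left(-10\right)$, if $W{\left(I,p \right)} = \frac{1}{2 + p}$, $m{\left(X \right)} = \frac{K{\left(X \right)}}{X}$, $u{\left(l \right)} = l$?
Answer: $-20$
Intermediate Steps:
$O{\left(J \right)} = 1$
$m{\left(X \right)} = - \frac{5}{X}$
$\left(W{\left(u{\left(-4 \right)},m{\left(5 \right)} \right)} + O{\left(5 \right)}\right) \left(-10\right) = \left(\frac{1}{2 - \frac{5}{5}} + 1\right) \left(-10\right) = \left(\frac{1}{2 - 1} + 1\right) \left(-10\right) = \left(1^{-1} + 1\right) \left(-10\right) = \left(1 + 1\right) \left(-10\right) = 2 \left(-10\right) = -20$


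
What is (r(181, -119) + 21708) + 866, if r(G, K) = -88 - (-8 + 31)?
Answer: 22463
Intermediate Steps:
r(G, K) = -111 (r(G, K) = -88 - 1*23 = -88 - 23 = -111)
(r(181, -119) + 21708) + 866 = (-111 + 21708) + 866 = 21597 + 866 = 22463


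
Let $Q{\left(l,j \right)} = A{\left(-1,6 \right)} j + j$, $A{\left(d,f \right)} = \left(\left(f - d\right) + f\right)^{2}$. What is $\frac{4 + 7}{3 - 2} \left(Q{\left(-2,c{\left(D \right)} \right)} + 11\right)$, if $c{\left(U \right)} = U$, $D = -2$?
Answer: $-3619$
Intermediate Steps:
$A{\left(d,f \right)} = \left(- d + 2 f\right)^{2}$
$Q{\left(l,j \right)} = 170 j$ ($Q{\left(l,j \right)} = \left(-1 - 12\right)^{2} j + j = \left(-13\right)^{2} j + j = 169 j + j = 170 j$)
$\frac{4 + 7}{3 - 2} \left(Q{\left(-2,c{\left(D \right)} \right)} + 11\right) = \frac{4 + 7}{3 - 2} \left(170 \left(-2\right) + 11\right) = \frac{11}{1} \left(-340 + 11\right) = 11 \cdot 1 \left(-329\right) = 11 \left(-329\right) = -3619$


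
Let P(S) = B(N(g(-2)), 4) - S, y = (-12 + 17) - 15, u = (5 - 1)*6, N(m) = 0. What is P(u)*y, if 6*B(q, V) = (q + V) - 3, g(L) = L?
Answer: 715/3 ≈ 238.33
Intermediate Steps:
B(q, V) = -½ + V/6 + q/6 (B(q, V) = ((q + V) - 3)/6 = ((V + q) - 3)/6 = (-3 + V + q)/6 = -½ + V/6 + q/6)
u = 24 (u = 4*6 = 24)
y = -10 (y = 5 - 15 = -10)
P(S) = ⅙ - S (P(S) = (-½ + (⅙)*4 + (⅙)*0) - S = (-½ + ⅔ + 0) - S = ⅙ - S)
P(u)*y = (⅙ - 1*24)*(-10) = (⅙ - 24)*(-10) = -143/6*(-10) = 715/3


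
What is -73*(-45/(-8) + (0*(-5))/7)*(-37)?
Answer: 121545/8 ≈ 15193.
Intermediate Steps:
-73*(-45/(-8) + (0*(-5))/7)*(-37) = -73*(-45*(-⅛) + 0*(⅐))*(-37) = -73*(45/8 + 0)*(-37) = -73*45/8*(-37) = -3285/8*(-37) = 121545/8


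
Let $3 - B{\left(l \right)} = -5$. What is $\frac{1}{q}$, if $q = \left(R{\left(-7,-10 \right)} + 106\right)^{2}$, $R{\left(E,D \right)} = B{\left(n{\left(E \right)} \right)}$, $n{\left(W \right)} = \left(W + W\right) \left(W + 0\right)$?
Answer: $\frac{1}{12996} \approx 7.6947 \cdot 10^{-5}$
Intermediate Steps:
$n{\left(W \right)} = 2 W^{2}$ ($n{\left(W \right)} = 2 W W = 2 W^{2}$)
$B{\left(l \right)} = 8$ ($B{\left(l \right)} = 3 - -5 = 3 + 5 = 8$)
$R{\left(E,D \right)} = 8$
$q = 12996$ ($q = \left(8 + 106\right)^{2} = 114^{2} = 12996$)
$\frac{1}{q} = \frac{1}{12996}$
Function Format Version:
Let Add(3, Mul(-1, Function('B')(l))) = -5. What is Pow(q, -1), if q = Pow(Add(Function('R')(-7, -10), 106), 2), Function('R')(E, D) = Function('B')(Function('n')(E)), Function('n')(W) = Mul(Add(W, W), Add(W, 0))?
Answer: Rational(1, 12996) ≈ 7.6947e-5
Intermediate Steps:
Function('n')(W) = Mul(2, Pow(W, 2)) (Function('n')(W) = Mul(Mul(2, W), W) = Mul(2, Pow(W, 2)))
Function('B')(l) = 8 (Function('B')(l) = Add(3, Mul(-1, -5)) = Add(3, 5) = 8)
Function('R')(E, D) = 8
q = 12996 (q = Pow(Add(8, 106), 2) = Pow(114, 2) = 12996)
Pow(q, -1) = Pow(12996, -1) = Rational(1, 12996)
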